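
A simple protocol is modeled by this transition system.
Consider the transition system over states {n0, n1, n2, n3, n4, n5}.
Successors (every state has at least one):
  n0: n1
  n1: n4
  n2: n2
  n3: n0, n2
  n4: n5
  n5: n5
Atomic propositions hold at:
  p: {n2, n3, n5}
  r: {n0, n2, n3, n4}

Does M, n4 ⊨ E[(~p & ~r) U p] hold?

Sat(~p) = {n0, n1, n4}
Sat(~r) = {n1, n5}
Sat(~p & ~r) = {n1}
E[(~p & ~r) U p]: least fixpoint, start Z0 = Sat(p) = {n2, n3, n5}, add states in Sat(~p & ~r) with some successor in Z. Already a fixed point.
Sat(E[(~p & ~r) U p]) = {n2, n3, n5}
n4 ∉ Sat(E[(~p & ~r) U p]) = {n2, n3, n5}, so the formula does not hold at n4.

No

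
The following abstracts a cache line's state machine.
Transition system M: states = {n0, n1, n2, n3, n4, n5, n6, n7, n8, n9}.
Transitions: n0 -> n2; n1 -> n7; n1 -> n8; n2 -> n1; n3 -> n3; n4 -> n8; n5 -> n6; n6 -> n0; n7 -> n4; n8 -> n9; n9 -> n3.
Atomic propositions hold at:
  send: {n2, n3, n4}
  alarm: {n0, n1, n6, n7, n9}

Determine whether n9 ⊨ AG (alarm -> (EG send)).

No

EG send: greatest fixpoint, start Z0 = {n2, n3, n4}, keep only states in Sat with some successor in Z. Z1 = {n3}; fixed.
Sat(EG send) = {n3}
Sat(alarm -> (EG send)) = {n2, n3, n4, n5, n8}
AG (alarm -> (EG send)): greatest fixpoint, start Z0 = {n2, n3, n4, n5, n8}, keep only states in Sat with every successor in Z. Z1 = {n3, n4}; Z2 = {n3}; fixed.
Sat(AG (alarm -> (EG send))) = {n3}
n9 ∉ Sat(AG (alarm -> (EG send))) = {n3}, so the formula does not hold at n9.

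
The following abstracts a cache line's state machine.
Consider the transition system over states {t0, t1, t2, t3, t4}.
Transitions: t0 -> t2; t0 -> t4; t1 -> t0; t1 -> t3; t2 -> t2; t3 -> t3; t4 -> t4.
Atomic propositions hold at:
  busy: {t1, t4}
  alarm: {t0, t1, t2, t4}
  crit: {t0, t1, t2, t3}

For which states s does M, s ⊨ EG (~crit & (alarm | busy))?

{t4}

Sat(~crit) = {t4}
Sat(alarm | busy) = {t0, t1, t2, t4}
Sat(~crit & (alarm | busy)) = {t4}
EG (~crit & (alarm | busy)): greatest fixpoint, start Z0 = {t4}, keep only states in Sat with some successor in Z. Already a fixed point.
Sat(EG (~crit & (alarm | busy))) = {t4}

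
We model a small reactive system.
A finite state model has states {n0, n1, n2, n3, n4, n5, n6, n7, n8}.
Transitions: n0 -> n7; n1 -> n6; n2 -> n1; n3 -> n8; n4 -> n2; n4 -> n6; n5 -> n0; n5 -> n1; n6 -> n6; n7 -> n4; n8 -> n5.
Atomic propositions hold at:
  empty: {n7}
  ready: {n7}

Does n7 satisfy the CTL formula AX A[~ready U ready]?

Sat(~ready) = {n0, n1, n2, n3, n4, n5, n6, n8}
A[~ready U ready]: least fixpoint, start Z0 = Sat(ready) = {n7}, add states in Sat(~ready) with every successor in Z. Z1 = {n0, n7}; fixed.
Sat(A[~ready U ready]) = {n0, n7}
Sat(AX A[~ready U ready]) = {s : every successor in {n0, n7}} = {n0}
n7 ∉ Sat(AX A[~ready U ready]) = {n0}, so the formula does not hold at n7.

No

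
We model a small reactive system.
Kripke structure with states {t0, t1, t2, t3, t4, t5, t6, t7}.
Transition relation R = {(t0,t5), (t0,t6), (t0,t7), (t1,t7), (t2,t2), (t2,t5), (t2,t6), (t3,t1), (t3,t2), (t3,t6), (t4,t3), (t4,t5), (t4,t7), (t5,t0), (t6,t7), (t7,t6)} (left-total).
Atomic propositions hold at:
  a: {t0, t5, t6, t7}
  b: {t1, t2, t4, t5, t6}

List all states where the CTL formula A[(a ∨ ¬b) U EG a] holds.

Sat(¬b) = {t0, t3, t7}
Sat(a ∨ ¬b) = {t0, t3, t5, t6, t7}
EG a: greatest fixpoint, start Z0 = {t0, t5, t6, t7}, keep only states in Sat with some successor in Z. Already a fixed point.
Sat(EG a) = {t0, t5, t6, t7}
A[(a ∨ ¬b) U EG a]: least fixpoint, start Z0 = Sat(EG a) = {t0, t5, t6, t7}, add states in Sat(a ∨ ¬b) with every successor in Z. Already a fixed point.
Sat(A[(a ∨ ¬b) U EG a]) = {t0, t5, t6, t7}

{t0, t5, t6, t7}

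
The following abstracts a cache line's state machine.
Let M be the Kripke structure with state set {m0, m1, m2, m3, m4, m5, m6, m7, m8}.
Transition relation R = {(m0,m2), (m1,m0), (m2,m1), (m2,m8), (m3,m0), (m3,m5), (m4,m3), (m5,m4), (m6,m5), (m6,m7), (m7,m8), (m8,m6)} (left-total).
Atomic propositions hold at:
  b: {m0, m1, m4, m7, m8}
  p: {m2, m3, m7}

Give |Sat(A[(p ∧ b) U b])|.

Sat(p ∧ b) = {m7}
A[(p ∧ b) U b]: least fixpoint, start Z0 = Sat(b) = {m0, m1, m4, m7, m8}, add states in Sat(p ∧ b) with every successor in Z. Already a fixed point.
Sat(A[(p ∧ b) U b]) = {m0, m1, m4, m7, m8}
|Sat(A[(p ∧ b) U b])| = |{m0, m1, m4, m7, m8}| = 5.

5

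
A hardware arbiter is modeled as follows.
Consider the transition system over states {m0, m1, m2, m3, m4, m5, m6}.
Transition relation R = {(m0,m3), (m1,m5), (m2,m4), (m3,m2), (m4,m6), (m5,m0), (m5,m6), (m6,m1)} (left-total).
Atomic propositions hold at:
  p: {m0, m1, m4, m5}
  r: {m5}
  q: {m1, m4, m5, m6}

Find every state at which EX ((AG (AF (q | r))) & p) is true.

Sat(q | r) = {m1, m4, m5, m6}
AF (q | r): least fixpoint, start Z0 = {m1, m4, m5, m6}, add states with every successor in Z. Z1 = {m1, m2, m4, m5, m6}; Z2 = {m1, m2, m3, m4, m5, m6}; Z3 = {m0, m1, m2, m3, m4, m5, m6}; fixed.
Sat(AF (q | r)) = {m0, m1, m2, m3, m4, m5, m6}
AG (AF (q | r)): greatest fixpoint, start Z0 = {m0, m1, m2, m3, m4, m5, m6}, keep only states in Sat with every successor in Z. Already a fixed point.
Sat(AG (AF (q | r))) = {m0, m1, m2, m3, m4, m5, m6}
Sat((AG (AF (q | r))) & p) = {m0, m1, m4, m5}
Sat(EX ((AG (AF (q | r))) & p)) = {s : some successor in {m0, m1, m4, m5}} = {m1, m2, m5, m6}

{m1, m2, m5, m6}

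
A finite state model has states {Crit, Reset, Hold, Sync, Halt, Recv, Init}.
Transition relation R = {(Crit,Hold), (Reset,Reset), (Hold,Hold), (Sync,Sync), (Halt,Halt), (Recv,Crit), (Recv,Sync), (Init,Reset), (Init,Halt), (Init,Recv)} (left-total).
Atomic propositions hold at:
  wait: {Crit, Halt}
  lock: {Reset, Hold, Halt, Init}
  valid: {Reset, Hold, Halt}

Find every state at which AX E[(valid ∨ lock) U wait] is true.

Sat(valid ∨ lock) = {Reset, Hold, Halt, Init}
E[(valid ∨ lock) U wait]: least fixpoint, start Z0 = Sat(wait) = {Crit, Halt}, add states in Sat(valid ∨ lock) with some successor in Z. Z1 = {Crit, Halt, Init}; fixed.
Sat(E[(valid ∨ lock) U wait]) = {Crit, Halt, Init}
Sat(AX E[(valid ∨ lock) U wait]) = {s : every successor in {Crit, Halt, Init}} = {Halt}

{Halt}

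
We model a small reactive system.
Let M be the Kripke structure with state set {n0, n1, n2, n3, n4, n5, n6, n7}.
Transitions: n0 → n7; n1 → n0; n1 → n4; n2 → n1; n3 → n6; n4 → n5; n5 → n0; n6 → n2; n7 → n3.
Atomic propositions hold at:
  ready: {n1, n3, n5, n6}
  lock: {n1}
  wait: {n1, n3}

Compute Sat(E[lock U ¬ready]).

Sat(¬ready) = {n0, n2, n4, n7}
E[lock U ¬ready]: least fixpoint, start Z0 = Sat(¬ready) = {n0, n2, n4, n7}, add states in Sat(lock) with some successor in Z. Z1 = {n0, n1, n2, n4, n7}; fixed.
Sat(E[lock U ¬ready]) = {n0, n1, n2, n4, n7}

{n0, n1, n2, n4, n7}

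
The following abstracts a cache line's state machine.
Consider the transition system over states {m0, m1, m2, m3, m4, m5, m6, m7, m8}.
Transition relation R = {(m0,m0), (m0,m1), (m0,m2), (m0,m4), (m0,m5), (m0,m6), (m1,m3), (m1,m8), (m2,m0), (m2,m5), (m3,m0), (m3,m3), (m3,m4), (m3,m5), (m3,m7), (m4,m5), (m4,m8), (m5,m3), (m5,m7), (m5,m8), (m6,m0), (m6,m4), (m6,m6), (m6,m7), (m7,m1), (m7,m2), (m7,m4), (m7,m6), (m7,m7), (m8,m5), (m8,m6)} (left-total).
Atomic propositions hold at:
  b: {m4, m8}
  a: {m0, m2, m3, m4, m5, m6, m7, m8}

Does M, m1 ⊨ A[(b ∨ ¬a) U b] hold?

Sat(¬a) = {m1}
Sat(b ∨ ¬a) = {m1, m4, m8}
A[(b ∨ ¬a) U b]: least fixpoint, start Z0 = Sat(b) = {m4, m8}, add states in Sat(b ∨ ¬a) with every successor in Z. Already a fixed point.
Sat(A[(b ∨ ¬a) U b]) = {m4, m8}
m1 ∉ Sat(A[(b ∨ ¬a) U b]) = {m4, m8}, so the formula does not hold at m1.

No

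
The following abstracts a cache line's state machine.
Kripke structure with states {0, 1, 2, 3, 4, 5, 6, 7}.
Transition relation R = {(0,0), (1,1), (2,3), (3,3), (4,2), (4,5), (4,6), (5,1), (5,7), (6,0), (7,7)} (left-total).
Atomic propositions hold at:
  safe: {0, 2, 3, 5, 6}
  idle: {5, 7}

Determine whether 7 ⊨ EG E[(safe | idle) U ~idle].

Sat(safe | idle) = {0, 2, 3, 5, 6, 7}
Sat(~idle) = {0, 1, 2, 3, 4, 6}
E[(safe | idle) U ~idle]: least fixpoint, start Z0 = Sat(~idle) = {0, 1, 2, 3, 4, 6}, add states in Sat(safe | idle) with some successor in Z. Z1 = {0, 1, 2, 3, 4, 5, 6}; fixed.
Sat(E[(safe | idle) U ~idle]) = {0, 1, 2, 3, 4, 5, 6}
EG E[(safe | idle) U ~idle]: greatest fixpoint, start Z0 = {0, 1, 2, 3, 4, 5, 6}, keep only states in Sat with some successor in Z. Already a fixed point.
Sat(EG E[(safe | idle) U ~idle]) = {0, 1, 2, 3, 4, 5, 6}
7 ∉ Sat(EG E[(safe | idle) U ~idle]) = {0, 1, 2, 3, 4, 5, 6}, so the formula does not hold at 7.

No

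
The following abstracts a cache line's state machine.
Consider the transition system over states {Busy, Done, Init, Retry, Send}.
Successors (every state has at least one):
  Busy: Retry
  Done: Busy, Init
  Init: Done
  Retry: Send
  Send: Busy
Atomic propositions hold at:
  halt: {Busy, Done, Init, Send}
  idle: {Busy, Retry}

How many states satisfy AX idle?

Sat(AX idle) = {s : every successor in {Busy, Retry}} = {Busy, Send}
|Sat(AX idle)| = |{Busy, Send}| = 2.

2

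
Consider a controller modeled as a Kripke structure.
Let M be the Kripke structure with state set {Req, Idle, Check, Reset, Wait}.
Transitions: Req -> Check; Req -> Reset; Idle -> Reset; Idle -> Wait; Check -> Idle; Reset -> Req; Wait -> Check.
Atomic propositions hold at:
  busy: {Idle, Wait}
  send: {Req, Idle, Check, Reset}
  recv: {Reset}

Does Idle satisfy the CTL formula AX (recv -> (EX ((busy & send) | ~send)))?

Sat(busy & send) = {Idle}
Sat(~send) = {Wait}
Sat((busy & send) | ~send) = {Idle, Wait}
Sat(EX ((busy & send) | ~send)) = {s : some successor in {Idle, Wait}} = {Idle, Check}
Sat(recv -> (EX ((busy & send) | ~send))) = {Req, Idle, Check, Wait}
Sat(AX (recv -> (EX ((busy & send) | ~send)))) = {s : every successor in {Req, Idle, Check, Wait}} = {Check, Reset, Wait}
Idle ∉ Sat(AX (recv -> (EX ((busy & send) | ~send)))) = {Check, Reset, Wait}, so the formula does not hold at Idle.

No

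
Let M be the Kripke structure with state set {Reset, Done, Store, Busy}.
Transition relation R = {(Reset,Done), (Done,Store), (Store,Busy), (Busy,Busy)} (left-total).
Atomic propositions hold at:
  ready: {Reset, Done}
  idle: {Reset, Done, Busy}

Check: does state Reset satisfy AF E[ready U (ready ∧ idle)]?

Yes

Sat(ready ∧ idle) = {Reset, Done}
E[ready U (ready ∧ idle)]: least fixpoint, start Z0 = Sat((ready ∧ idle)) = {Reset, Done}, add states in Sat(ready) with some successor in Z. Already a fixed point.
Sat(E[ready U (ready ∧ idle)]) = {Reset, Done}
AF E[ready U (ready ∧ idle)]: least fixpoint, start Z0 = {Reset, Done}, add states with every successor in Z. Already a fixed point.
Sat(AF E[ready U (ready ∧ idle)]) = {Reset, Done}
Reset ∈ Sat(AF E[ready U (ready ∧ idle)]) = {Reset, Done}, so the formula holds at Reset.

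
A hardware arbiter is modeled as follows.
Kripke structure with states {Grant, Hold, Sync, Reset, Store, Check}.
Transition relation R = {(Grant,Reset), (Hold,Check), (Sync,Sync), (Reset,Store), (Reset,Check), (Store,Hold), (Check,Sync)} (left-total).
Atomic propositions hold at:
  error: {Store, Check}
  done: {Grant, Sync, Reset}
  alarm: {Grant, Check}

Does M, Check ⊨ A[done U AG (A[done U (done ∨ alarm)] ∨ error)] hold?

Sat(done ∨ alarm) = {Grant, Sync, Reset, Check}
A[done U (done ∨ alarm)]: least fixpoint, start Z0 = Sat((done ∨ alarm)) = {Grant, Sync, Reset, Check}, add states in Sat(done) with every successor in Z. Already a fixed point.
Sat(A[done U (done ∨ alarm)]) = {Grant, Sync, Reset, Check}
Sat(A[done U (done ∨ alarm)] ∨ error) = {Grant, Sync, Reset, Store, Check}
AG (A[done U (done ∨ alarm)] ∨ error): greatest fixpoint, start Z0 = {Grant, Sync, Reset, Store, Check}, keep only states in Sat with every successor in Z. Z1 = {Grant, Sync, Reset, Check}; Z2 = {Grant, Sync, Check}; Z3 = {Sync, Check}; fixed.
Sat(AG (A[done U (done ∨ alarm)] ∨ error)) = {Sync, Check}
A[done U AG (A[done U (done ∨ alarm)] ∨ error)]: least fixpoint, start Z0 = Sat(AG (A[done U (done ∨ alarm)] ∨ error)) = {Sync, Check}, add states in Sat(done) with every successor in Z. Already a fixed point.
Sat(A[done U AG (A[done U (done ∨ alarm)] ∨ error)]) = {Sync, Check}
Check ∈ Sat(A[done U AG (A[done U (done ∨ alarm)] ∨ error)]) = {Sync, Check}, so the formula holds at Check.

Yes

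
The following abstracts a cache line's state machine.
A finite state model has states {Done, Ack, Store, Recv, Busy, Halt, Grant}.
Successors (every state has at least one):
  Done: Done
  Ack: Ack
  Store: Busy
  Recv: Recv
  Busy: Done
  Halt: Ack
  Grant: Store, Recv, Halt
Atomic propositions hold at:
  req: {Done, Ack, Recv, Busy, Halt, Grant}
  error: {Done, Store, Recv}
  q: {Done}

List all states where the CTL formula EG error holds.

{Done, Recv}

EG error: greatest fixpoint, start Z0 = {Done, Store, Recv}, keep only states in Sat with some successor in Z. Z1 = {Done, Recv}; fixed.
Sat(EG error) = {Done, Recv}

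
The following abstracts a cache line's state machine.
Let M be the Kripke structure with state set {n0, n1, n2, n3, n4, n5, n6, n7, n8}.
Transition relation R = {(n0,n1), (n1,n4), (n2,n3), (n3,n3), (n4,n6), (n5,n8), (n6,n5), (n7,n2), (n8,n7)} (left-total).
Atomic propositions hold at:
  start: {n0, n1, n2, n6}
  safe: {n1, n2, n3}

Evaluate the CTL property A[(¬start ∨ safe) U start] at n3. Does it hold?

No

Sat(¬start) = {n3, n4, n5, n7, n8}
Sat(¬start ∨ safe) = {n1, n2, n3, n4, n5, n7, n8}
A[(¬start ∨ safe) U start]: least fixpoint, start Z0 = Sat(start) = {n0, n1, n2, n6}, add states in Sat(¬start ∨ safe) with every successor in Z. Z1 = {n0, n1, n2, n4, n6, n7}; Z2 = {n0, n1, n2, n4, n6, n7, n8}; Z3 = {n0, n1, n2, n4, n5, n6, n7, n8}; fixed.
Sat(A[(¬start ∨ safe) U start]) = {n0, n1, n2, n4, n5, n6, n7, n8}
n3 ∉ Sat(A[(¬start ∨ safe) U start]) = {n0, n1, n2, n4, n5, n6, n7, n8}, so the formula does not hold at n3.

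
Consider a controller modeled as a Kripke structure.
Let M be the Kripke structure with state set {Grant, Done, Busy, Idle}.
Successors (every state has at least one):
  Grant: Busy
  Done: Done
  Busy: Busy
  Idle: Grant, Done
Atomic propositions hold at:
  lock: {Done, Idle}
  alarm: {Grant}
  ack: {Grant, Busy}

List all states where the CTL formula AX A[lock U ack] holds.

{Grant, Busy}

A[lock U ack]: least fixpoint, start Z0 = Sat(ack) = {Grant, Busy}, add states in Sat(lock) with every successor in Z. Already a fixed point.
Sat(A[lock U ack]) = {Grant, Busy}
Sat(AX A[lock U ack]) = {s : every successor in {Grant, Busy}} = {Grant, Busy}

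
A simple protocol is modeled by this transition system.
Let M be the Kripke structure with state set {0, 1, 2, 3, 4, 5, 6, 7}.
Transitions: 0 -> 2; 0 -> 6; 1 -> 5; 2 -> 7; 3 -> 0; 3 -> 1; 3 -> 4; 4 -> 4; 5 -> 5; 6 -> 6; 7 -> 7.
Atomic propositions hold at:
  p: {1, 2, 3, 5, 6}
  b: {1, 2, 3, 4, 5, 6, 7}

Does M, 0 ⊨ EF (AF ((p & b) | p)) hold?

Yes

Sat(p & b) = {1, 2, 3, 5, 6}
Sat((p & b) | p) = {1, 2, 3, 5, 6}
AF ((p & b) | p): least fixpoint, start Z0 = {1, 2, 3, 5, 6}, add states with every successor in Z. Z1 = {0, 1, 2, 3, 5, 6}; fixed.
Sat(AF ((p & b) | p)) = {0, 1, 2, 3, 5, 6}
EF (AF ((p & b) | p)): least fixpoint, start Z0 = {0, 1, 2, 3, 5, 6}, add states with some successor in Z. Already a fixed point.
Sat(EF (AF ((p & b) | p))) = {0, 1, 2, 3, 5, 6}
0 ∈ Sat(EF (AF ((p & b) | p))) = {0, 1, 2, 3, 5, 6}, so the formula holds at 0.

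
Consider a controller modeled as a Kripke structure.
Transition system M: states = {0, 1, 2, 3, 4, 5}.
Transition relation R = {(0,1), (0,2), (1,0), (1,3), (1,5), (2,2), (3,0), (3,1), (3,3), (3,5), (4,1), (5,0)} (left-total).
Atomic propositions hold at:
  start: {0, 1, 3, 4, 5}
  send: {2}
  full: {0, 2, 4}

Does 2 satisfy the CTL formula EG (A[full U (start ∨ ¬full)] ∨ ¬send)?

No

Sat(¬full) = {1, 3, 5}
Sat(start ∨ ¬full) = {0, 1, 3, 4, 5}
A[full U (start ∨ ¬full)]: least fixpoint, start Z0 = Sat((start ∨ ¬full)) = {0, 1, 3, 4, 5}, add states in Sat(full) with every successor in Z. Already a fixed point.
Sat(A[full U (start ∨ ¬full)]) = {0, 1, 3, 4, 5}
Sat(¬send) = {0, 1, 3, 4, 5}
Sat(A[full U (start ∨ ¬full)] ∨ ¬send) = {0, 1, 3, 4, 5}
EG (A[full U (start ∨ ¬full)] ∨ ¬send): greatest fixpoint, start Z0 = {0, 1, 3, 4, 5}, keep only states in Sat with some successor in Z. Already a fixed point.
Sat(EG (A[full U (start ∨ ¬full)] ∨ ¬send)) = {0, 1, 3, 4, 5}
2 ∉ Sat(EG (A[full U (start ∨ ¬full)] ∨ ¬send)) = {0, 1, 3, 4, 5}, so the formula does not hold at 2.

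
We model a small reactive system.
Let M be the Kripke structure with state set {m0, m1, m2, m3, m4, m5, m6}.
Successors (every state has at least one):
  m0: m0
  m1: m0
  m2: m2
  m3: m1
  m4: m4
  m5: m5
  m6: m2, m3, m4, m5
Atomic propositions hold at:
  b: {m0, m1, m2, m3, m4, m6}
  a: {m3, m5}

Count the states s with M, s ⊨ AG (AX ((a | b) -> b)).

5

Sat(a | b) = {m0, m1, m2, m3, m4, m5, m6}
Sat((a | b) -> b) = {m0, m1, m2, m3, m4, m6}
Sat(AX ((a | b) -> b)) = {s : every successor in {m0, m1, m2, m3, m4, m6}} = {m0, m1, m2, m3, m4}
AG (AX ((a | b) -> b)): greatest fixpoint, start Z0 = {m0, m1, m2, m3, m4}, keep only states in Sat with every successor in Z. Already a fixed point.
Sat(AG (AX ((a | b) -> b))) = {m0, m1, m2, m3, m4}
|Sat(AG (AX ((a | b) -> b)))| = |{m0, m1, m2, m3, m4}| = 5.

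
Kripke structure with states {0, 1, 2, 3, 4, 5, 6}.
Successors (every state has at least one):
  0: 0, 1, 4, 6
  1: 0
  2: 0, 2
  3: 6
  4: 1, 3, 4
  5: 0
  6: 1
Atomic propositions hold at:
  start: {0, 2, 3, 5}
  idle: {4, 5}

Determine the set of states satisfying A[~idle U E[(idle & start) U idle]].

Sat(~idle) = {0, 1, 2, 3, 6}
Sat(idle & start) = {5}
E[(idle & start) U idle]: least fixpoint, start Z0 = Sat(idle) = {4, 5}, add states in Sat(idle & start) with some successor in Z. Already a fixed point.
Sat(E[(idle & start) U idle]) = {4, 5}
A[~idle U E[(idle & start) U idle]]: least fixpoint, start Z0 = Sat(E[(idle & start) U idle]) = {4, 5}, add states in Sat(~idle) with every successor in Z. Already a fixed point.
Sat(A[~idle U E[(idle & start) U idle]]) = {4, 5}

{4, 5}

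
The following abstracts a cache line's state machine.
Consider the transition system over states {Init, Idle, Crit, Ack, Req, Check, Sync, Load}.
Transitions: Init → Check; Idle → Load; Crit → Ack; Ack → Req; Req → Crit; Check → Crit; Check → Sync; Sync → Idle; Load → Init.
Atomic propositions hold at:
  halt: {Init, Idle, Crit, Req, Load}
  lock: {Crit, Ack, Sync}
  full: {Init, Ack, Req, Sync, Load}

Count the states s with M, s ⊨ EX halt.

Sat(EX halt) = {s : some successor in {Init, Idle, Crit, Req, Load}} = {Idle, Ack, Req, Check, Sync, Load}
|Sat(EX halt)| = |{Idle, Ack, Req, Check, Sync, Load}| = 6.

6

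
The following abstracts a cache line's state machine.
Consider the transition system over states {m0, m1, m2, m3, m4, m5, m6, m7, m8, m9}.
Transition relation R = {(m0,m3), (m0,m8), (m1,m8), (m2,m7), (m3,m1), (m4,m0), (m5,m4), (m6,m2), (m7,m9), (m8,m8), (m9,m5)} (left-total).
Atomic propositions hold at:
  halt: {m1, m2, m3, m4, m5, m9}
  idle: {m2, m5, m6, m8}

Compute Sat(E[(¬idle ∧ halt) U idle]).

Sat(¬idle) = {m0, m1, m3, m4, m7, m9}
Sat(¬idle ∧ halt) = {m1, m3, m4, m9}
E[(¬idle ∧ halt) U idle]: least fixpoint, start Z0 = Sat(idle) = {m2, m5, m6, m8}, add states in Sat(¬idle ∧ halt) with some successor in Z. Z1 = {m1, m2, m5, m6, m8, m9}; Z2 = {m1, m2, m3, m5, m6, m8, m9}; fixed.
Sat(E[(¬idle ∧ halt) U idle]) = {m1, m2, m3, m5, m6, m8, m9}

{m1, m2, m3, m5, m6, m8, m9}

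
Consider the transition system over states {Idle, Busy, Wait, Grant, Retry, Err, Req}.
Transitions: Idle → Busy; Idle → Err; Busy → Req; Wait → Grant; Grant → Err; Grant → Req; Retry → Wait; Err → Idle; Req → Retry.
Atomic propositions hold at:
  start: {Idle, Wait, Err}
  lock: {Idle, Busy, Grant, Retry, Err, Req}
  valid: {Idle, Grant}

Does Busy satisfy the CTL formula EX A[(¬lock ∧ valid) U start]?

Sat(¬lock) = {Wait}
Sat(¬lock ∧ valid) = ∅
A[(¬lock ∧ valid) U start]: least fixpoint, start Z0 = Sat(start) = {Idle, Wait, Err}, add states in Sat(¬lock ∧ valid) with every successor in Z. Already a fixed point.
Sat(A[(¬lock ∧ valid) U start]) = {Idle, Wait, Err}
Sat(EX A[(¬lock ∧ valid) U start]) = {s : some successor in {Idle, Wait, Err}} = {Idle, Grant, Retry, Err}
Busy ∉ Sat(EX A[(¬lock ∧ valid) U start]) = {Idle, Grant, Retry, Err}, so the formula does not hold at Busy.

No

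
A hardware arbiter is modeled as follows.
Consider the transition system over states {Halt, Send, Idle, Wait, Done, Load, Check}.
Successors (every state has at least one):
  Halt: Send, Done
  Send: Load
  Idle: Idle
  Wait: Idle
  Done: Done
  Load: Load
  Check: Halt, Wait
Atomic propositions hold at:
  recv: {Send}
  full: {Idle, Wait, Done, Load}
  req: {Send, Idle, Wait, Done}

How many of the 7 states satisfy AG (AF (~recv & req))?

Sat(~recv) = {Halt, Idle, Wait, Done, Load, Check}
Sat(~recv & req) = {Idle, Wait, Done}
AF (~recv & req): least fixpoint, start Z0 = {Idle, Wait, Done}, add states with every successor in Z. Already a fixed point.
Sat(AF (~recv & req)) = {Idle, Wait, Done}
AG (AF (~recv & req)): greatest fixpoint, start Z0 = {Idle, Wait, Done}, keep only states in Sat with every successor in Z. Already a fixed point.
Sat(AG (AF (~recv & req))) = {Idle, Wait, Done}
|Sat(AG (AF (~recv & req)))| = |{Idle, Wait, Done}| = 3.

3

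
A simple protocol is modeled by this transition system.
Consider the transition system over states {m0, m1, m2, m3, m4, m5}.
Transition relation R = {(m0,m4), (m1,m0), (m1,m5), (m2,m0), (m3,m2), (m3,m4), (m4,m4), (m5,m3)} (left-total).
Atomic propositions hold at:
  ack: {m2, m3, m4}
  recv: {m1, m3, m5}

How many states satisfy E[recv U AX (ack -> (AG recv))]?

4

AG recv: greatest fixpoint, start Z0 = {m1, m3, m5}, keep only states in Sat with every successor in Z. Z1 = {m5}; Z2 = ∅; fixed.
Sat(AG recv) = ∅
Sat(ack -> (AG recv)) = {m0, m1, m5}
Sat(AX (ack -> (AG recv))) = {s : every successor in {m0, m1, m5}} = {m1, m2}
E[recv U AX (ack -> (AG recv))]: least fixpoint, start Z0 = Sat(AX (ack -> (AG recv))) = {m1, m2}, add states in Sat(recv) with some successor in Z. Z1 = {m1, m2, m3}; Z2 = {m1, m2, m3, m5}; fixed.
Sat(E[recv U AX (ack -> (AG recv))]) = {m1, m2, m3, m5}
|Sat(E[recv U AX (ack -> (AG recv))])| = |{m1, m2, m3, m5}| = 4.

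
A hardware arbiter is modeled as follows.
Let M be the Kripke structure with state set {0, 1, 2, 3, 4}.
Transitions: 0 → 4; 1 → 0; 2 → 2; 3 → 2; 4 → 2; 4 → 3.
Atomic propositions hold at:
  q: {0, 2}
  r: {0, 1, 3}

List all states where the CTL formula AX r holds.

{1}

Sat(AX r) = {s : every successor in {0, 1, 3}} = {1}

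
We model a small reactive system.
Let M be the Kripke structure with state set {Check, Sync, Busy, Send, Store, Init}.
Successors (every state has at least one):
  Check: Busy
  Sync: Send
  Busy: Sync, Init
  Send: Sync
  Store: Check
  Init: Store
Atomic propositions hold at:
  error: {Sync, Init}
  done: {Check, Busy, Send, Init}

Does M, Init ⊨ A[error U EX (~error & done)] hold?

Sat(~error) = {Check, Busy, Send, Store}
Sat(~error & done) = {Check, Busy, Send}
Sat(EX (~error & done)) = {s : some successor in {Check, Busy, Send}} = {Check, Sync, Store}
A[error U EX (~error & done)]: least fixpoint, start Z0 = Sat(EX (~error & done)) = {Check, Sync, Store}, add states in Sat(error) with every successor in Z. Z1 = {Check, Sync, Store, Init}; fixed.
Sat(A[error U EX (~error & done)]) = {Check, Sync, Store, Init}
Init ∈ Sat(A[error U EX (~error & done)]) = {Check, Sync, Store, Init}, so the formula holds at Init.

Yes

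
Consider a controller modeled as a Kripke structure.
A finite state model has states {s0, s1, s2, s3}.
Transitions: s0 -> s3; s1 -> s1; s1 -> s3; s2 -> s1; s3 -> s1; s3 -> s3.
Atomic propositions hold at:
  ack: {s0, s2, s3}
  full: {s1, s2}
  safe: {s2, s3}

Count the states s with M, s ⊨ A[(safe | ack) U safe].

Sat(safe | ack) = {s0, s2, s3}
A[(safe | ack) U safe]: least fixpoint, start Z0 = Sat(safe) = {s2, s3}, add states in Sat(safe | ack) with every successor in Z. Z1 = {s0, s2, s3}; fixed.
Sat(A[(safe | ack) U safe]) = {s0, s2, s3}
|Sat(A[(safe | ack) U safe])| = |{s0, s2, s3}| = 3.

3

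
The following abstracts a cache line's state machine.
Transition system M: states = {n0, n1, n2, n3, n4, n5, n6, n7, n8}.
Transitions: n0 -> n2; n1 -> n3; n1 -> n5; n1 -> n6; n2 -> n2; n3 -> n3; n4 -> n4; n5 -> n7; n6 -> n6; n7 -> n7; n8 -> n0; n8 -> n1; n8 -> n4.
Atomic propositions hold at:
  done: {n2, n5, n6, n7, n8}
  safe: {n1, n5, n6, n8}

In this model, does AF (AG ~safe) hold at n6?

No

Sat(~safe) = {n0, n2, n3, n4, n7}
AG ~safe: greatest fixpoint, start Z0 = {n0, n2, n3, n4, n7}, keep only states in Sat with every successor in Z. Already a fixed point.
Sat(AG ~safe) = {n0, n2, n3, n4, n7}
AF (AG ~safe): least fixpoint, start Z0 = {n0, n2, n3, n4, n7}, add states with every successor in Z. Z1 = {n0, n2, n3, n4, n5, n7}; fixed.
Sat(AF (AG ~safe)) = {n0, n2, n3, n4, n5, n7}
n6 ∉ Sat(AF (AG ~safe)) = {n0, n2, n3, n4, n5, n7}, so the formula does not hold at n6.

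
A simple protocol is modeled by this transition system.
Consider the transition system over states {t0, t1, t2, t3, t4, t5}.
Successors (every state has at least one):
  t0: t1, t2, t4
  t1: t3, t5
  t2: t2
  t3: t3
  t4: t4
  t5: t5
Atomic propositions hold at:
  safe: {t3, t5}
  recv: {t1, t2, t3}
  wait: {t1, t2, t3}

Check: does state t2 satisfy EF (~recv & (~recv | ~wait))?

Sat(~recv) = {t0, t4, t5}
Sat(~wait) = {t0, t4, t5}
Sat(~recv | ~wait) = {t0, t4, t5}
Sat(~recv & (~recv | ~wait)) = {t0, t4, t5}
EF (~recv & (~recv | ~wait)): least fixpoint, start Z0 = {t0, t4, t5}, add states with some successor in Z. Z1 = {t0, t1, t4, t5}; fixed.
Sat(EF (~recv & (~recv | ~wait))) = {t0, t1, t4, t5}
t2 ∉ Sat(EF (~recv & (~recv | ~wait))) = {t0, t1, t4, t5}, so the formula does not hold at t2.

No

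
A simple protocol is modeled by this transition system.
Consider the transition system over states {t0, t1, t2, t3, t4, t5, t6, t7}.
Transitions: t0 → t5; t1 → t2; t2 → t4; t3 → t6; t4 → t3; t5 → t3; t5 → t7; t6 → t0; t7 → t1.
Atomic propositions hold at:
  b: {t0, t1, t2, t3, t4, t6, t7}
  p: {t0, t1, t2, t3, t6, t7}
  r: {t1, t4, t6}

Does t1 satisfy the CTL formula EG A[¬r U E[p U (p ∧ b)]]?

No

Sat(¬r) = {t0, t2, t3, t5, t7}
Sat(p ∧ b) = {t0, t1, t2, t3, t6, t7}
E[p U (p ∧ b)]: least fixpoint, start Z0 = Sat((p ∧ b)) = {t0, t1, t2, t3, t6, t7}, add states in Sat(p) with some successor in Z. Already a fixed point.
Sat(E[p U (p ∧ b)]) = {t0, t1, t2, t3, t6, t7}
A[¬r U E[p U (p ∧ b)]]: least fixpoint, start Z0 = Sat(E[p U (p ∧ b)]) = {t0, t1, t2, t3, t6, t7}, add states in Sat(¬r) with every successor in Z. Z1 = {t0, t1, t2, t3, t5, t6, t7}; fixed.
Sat(A[¬r U E[p U (p ∧ b)]]) = {t0, t1, t2, t3, t5, t6, t7}
EG A[¬r U E[p U (p ∧ b)]]: greatest fixpoint, start Z0 = {t0, t1, t2, t3, t5, t6, t7}, keep only states in Sat with some successor in Z. Z1 = {t0, t1, t3, t5, t6, t7}; Z2 = {t0, t3, t5, t6, t7}; Z3 = {t0, t3, t5, t6}; fixed.
Sat(EG A[¬r U E[p U (p ∧ b)]]) = {t0, t3, t5, t6}
t1 ∉ Sat(EG A[¬r U E[p U (p ∧ b)]]) = {t0, t3, t5, t6}, so the formula does not hold at t1.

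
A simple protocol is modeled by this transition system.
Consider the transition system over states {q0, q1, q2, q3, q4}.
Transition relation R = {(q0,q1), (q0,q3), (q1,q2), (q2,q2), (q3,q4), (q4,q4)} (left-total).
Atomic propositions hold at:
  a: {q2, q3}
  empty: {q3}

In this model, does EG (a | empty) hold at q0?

No

Sat(a | empty) = {q2, q3}
EG (a | empty): greatest fixpoint, start Z0 = {q2, q3}, keep only states in Sat with some successor in Z. Z1 = {q2}; fixed.
Sat(EG (a | empty)) = {q2}
q0 ∉ Sat(EG (a | empty)) = {q2}, so the formula does not hold at q0.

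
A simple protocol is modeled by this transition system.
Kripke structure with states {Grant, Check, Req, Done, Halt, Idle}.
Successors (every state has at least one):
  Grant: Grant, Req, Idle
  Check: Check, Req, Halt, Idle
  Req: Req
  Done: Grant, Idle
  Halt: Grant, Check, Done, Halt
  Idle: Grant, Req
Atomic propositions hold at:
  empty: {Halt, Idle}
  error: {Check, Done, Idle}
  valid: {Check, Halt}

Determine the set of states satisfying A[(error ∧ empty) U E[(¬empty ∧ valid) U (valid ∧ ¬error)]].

{Check, Halt}

Sat(error ∧ empty) = {Idle}
Sat(¬empty) = {Grant, Check, Req, Done}
Sat(¬empty ∧ valid) = {Check}
Sat(¬error) = {Grant, Req, Halt}
Sat(valid ∧ ¬error) = {Halt}
E[(¬empty ∧ valid) U (valid ∧ ¬error)]: least fixpoint, start Z0 = Sat((valid ∧ ¬error)) = {Halt}, add states in Sat(¬empty ∧ valid) with some successor in Z. Z1 = {Check, Halt}; fixed.
Sat(E[(¬empty ∧ valid) U (valid ∧ ¬error)]) = {Check, Halt}
A[(error ∧ empty) U E[(¬empty ∧ valid) U (valid ∧ ¬error)]]: least fixpoint, start Z0 = Sat(E[(¬empty ∧ valid) U (valid ∧ ¬error)]) = {Check, Halt}, add states in Sat(error ∧ empty) with every successor in Z. Already a fixed point.
Sat(A[(error ∧ empty) U E[(¬empty ∧ valid) U (valid ∧ ¬error)]]) = {Check, Halt}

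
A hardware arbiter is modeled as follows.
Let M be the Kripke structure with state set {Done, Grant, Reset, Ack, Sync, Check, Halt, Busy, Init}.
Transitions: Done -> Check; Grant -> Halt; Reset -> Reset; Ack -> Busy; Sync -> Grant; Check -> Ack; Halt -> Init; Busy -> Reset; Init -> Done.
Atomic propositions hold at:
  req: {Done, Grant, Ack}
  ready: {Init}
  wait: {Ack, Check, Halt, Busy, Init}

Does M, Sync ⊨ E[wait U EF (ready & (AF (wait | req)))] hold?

Sat(wait | req) = {Done, Grant, Ack, Check, Halt, Busy, Init}
AF (wait | req): least fixpoint, start Z0 = {Done, Grant, Ack, Check, Halt, Busy, Init}, add states with every successor in Z. Z1 = {Done, Grant, Ack, Sync, Check, Halt, Busy, Init}; fixed.
Sat(AF (wait | req)) = {Done, Grant, Ack, Sync, Check, Halt, Busy, Init}
Sat(ready & (AF (wait | req))) = {Init}
EF (ready & (AF (wait | req))): least fixpoint, start Z0 = {Init}, add states with some successor in Z. Z1 = {Halt, Init}; Z2 = {Grant, Halt, Init}; Z3 = {Grant, Sync, Halt, Init}; fixed.
Sat(EF (ready & (AF (wait | req)))) = {Grant, Sync, Halt, Init}
E[wait U EF (ready & (AF (wait | req)))]: least fixpoint, start Z0 = Sat(EF (ready & (AF (wait | req)))) = {Grant, Sync, Halt, Init}, add states in Sat(wait) with some successor in Z. Already a fixed point.
Sat(E[wait U EF (ready & (AF (wait | req)))]) = {Grant, Sync, Halt, Init}
Sync ∈ Sat(E[wait U EF (ready & (AF (wait | req)))]) = {Grant, Sync, Halt, Init}, so the formula holds at Sync.

Yes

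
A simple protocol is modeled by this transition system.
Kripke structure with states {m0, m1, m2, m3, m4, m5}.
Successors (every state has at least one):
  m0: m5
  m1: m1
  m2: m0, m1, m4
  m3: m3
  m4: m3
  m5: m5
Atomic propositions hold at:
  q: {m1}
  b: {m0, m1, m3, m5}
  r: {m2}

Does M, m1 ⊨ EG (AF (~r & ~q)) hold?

No

Sat(~r) = {m0, m1, m3, m4, m5}
Sat(~q) = {m0, m2, m3, m4, m5}
Sat(~r & ~q) = {m0, m3, m4, m5}
AF (~r & ~q): least fixpoint, start Z0 = {m0, m3, m4, m5}, add states with every successor in Z. Already a fixed point.
Sat(AF (~r & ~q)) = {m0, m3, m4, m5}
EG (AF (~r & ~q)): greatest fixpoint, start Z0 = {m0, m3, m4, m5}, keep only states in Sat with some successor in Z. Already a fixed point.
Sat(EG (AF (~r & ~q))) = {m0, m3, m4, m5}
m1 ∉ Sat(EG (AF (~r & ~q))) = {m0, m3, m4, m5}, so the formula does not hold at m1.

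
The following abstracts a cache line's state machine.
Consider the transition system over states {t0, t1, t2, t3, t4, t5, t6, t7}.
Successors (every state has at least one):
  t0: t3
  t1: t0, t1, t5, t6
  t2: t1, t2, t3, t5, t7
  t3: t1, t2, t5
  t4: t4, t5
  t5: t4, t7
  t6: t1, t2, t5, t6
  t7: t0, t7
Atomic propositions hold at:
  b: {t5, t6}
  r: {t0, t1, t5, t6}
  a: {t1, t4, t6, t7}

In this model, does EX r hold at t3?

Sat(EX r) = {s : some successor in {t0, t1, t5, t6}} = {t1, t2, t3, t4, t6, t7}
t3 ∈ Sat(EX r) = {t1, t2, t3, t4, t6, t7}, so the formula holds at t3.

Yes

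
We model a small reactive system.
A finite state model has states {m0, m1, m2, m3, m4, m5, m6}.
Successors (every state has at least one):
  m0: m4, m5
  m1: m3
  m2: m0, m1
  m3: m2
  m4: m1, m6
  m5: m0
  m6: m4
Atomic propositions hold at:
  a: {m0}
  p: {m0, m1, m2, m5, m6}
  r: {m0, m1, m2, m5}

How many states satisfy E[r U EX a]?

3

Sat(EX a) = {s : some successor in {m0}} = {m2, m5}
E[r U EX a]: least fixpoint, start Z0 = Sat(EX a) = {m2, m5}, add states in Sat(r) with some successor in Z. Z1 = {m0, m2, m5}; fixed.
Sat(E[r U EX a]) = {m0, m2, m5}
|Sat(E[r U EX a])| = |{m0, m2, m5}| = 3.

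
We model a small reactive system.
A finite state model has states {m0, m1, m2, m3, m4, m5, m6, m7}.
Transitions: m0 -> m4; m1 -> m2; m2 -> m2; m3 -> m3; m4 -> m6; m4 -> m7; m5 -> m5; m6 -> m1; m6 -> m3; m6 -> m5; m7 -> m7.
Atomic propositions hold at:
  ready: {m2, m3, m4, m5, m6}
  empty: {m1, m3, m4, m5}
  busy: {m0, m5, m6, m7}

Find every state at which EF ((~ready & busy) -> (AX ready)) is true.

Sat(~ready) = {m0, m1, m7}
Sat(~ready & busy) = {m0, m7}
Sat(AX ready) = {s : every successor in {m2, m3, m4, m5, m6}} = {m0, m1, m2, m3, m5}
Sat((~ready & busy) -> (AX ready)) = {m0, m1, m2, m3, m4, m5, m6}
EF ((~ready & busy) -> (AX ready)): least fixpoint, start Z0 = {m0, m1, m2, m3, m4, m5, m6}, add states with some successor in Z. Already a fixed point.
Sat(EF ((~ready & busy) -> (AX ready))) = {m0, m1, m2, m3, m4, m5, m6}

{m0, m1, m2, m3, m4, m5, m6}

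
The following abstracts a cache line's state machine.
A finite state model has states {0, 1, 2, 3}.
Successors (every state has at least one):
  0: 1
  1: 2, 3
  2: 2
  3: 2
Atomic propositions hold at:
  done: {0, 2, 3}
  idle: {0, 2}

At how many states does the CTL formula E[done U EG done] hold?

2

EG done: greatest fixpoint, start Z0 = {0, 2, 3}, keep only states in Sat with some successor in Z. Z1 = {2, 3}; fixed.
Sat(EG done) = {2, 3}
E[done U EG done]: least fixpoint, start Z0 = Sat(EG done) = {2, 3}, add states in Sat(done) with some successor in Z. Already a fixed point.
Sat(E[done U EG done]) = {2, 3}
|Sat(E[done U EG done])| = |{2, 3}| = 2.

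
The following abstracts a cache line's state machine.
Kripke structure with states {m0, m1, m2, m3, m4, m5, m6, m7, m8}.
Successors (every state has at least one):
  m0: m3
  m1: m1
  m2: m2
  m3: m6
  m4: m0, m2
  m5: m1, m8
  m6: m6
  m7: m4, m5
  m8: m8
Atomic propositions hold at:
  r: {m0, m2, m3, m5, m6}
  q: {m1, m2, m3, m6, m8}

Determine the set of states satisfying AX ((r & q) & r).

{m0, m2, m3, m6}

Sat(r & q) = {m2, m3, m6}
Sat((r & q) & r) = {m2, m3, m6}
Sat(AX ((r & q) & r)) = {s : every successor in {m2, m3, m6}} = {m0, m2, m3, m6}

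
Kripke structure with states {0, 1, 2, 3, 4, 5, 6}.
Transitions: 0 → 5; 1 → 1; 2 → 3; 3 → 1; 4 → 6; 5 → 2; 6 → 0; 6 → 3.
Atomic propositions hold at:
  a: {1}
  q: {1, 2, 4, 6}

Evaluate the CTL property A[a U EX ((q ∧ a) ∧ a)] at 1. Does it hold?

Yes

Sat(q ∧ a) = {1}
Sat((q ∧ a) ∧ a) = {1}
Sat(EX ((q ∧ a) ∧ a)) = {s : some successor in {1}} = {1, 3}
A[a U EX ((q ∧ a) ∧ a)]: least fixpoint, start Z0 = Sat(EX ((q ∧ a) ∧ a)) = {1, 3}, add states in Sat(a) with every successor in Z. Already a fixed point.
Sat(A[a U EX ((q ∧ a) ∧ a)]) = {1, 3}
1 ∈ Sat(A[a U EX ((q ∧ a) ∧ a)]) = {1, 3}, so the formula holds at 1.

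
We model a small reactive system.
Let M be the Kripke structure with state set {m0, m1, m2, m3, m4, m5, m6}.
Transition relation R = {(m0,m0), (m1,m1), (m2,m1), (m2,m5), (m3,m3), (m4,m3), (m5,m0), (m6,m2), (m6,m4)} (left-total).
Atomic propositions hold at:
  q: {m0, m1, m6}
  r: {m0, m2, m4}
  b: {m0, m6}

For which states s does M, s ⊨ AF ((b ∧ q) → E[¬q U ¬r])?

Sat(b ∧ q) = {m0, m6}
Sat(¬q) = {m2, m3, m4, m5}
Sat(¬r) = {m1, m3, m5, m6}
E[¬q U ¬r]: least fixpoint, start Z0 = Sat(¬r) = {m1, m3, m5, m6}, add states in Sat(¬q) with some successor in Z. Z1 = {m1, m2, m3, m4, m5, m6}; fixed.
Sat(E[¬q U ¬r]) = {m1, m2, m3, m4, m5, m6}
Sat((b ∧ q) → E[¬q U ¬r]) = {m1, m2, m3, m4, m5, m6}
AF ((b ∧ q) → E[¬q U ¬r]): least fixpoint, start Z0 = {m1, m2, m3, m4, m5, m6}, add states with every successor in Z. Already a fixed point.
Sat(AF ((b ∧ q) → E[¬q U ¬r])) = {m1, m2, m3, m4, m5, m6}

{m1, m2, m3, m4, m5, m6}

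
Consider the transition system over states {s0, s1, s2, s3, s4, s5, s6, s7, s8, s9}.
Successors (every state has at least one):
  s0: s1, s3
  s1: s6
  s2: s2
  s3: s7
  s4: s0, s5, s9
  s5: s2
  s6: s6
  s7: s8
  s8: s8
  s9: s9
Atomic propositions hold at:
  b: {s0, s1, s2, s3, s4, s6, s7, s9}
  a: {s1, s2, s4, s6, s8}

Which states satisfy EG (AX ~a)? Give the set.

{s4, s9}

Sat(~a) = {s0, s3, s5, s7, s9}
Sat(AX ~a) = {s : every successor in {s0, s3, s5, s7, s9}} = {s3, s4, s9}
EG (AX ~a): greatest fixpoint, start Z0 = {s3, s4, s9}, keep only states in Sat with some successor in Z. Z1 = {s4, s9}; fixed.
Sat(EG (AX ~a)) = {s4, s9}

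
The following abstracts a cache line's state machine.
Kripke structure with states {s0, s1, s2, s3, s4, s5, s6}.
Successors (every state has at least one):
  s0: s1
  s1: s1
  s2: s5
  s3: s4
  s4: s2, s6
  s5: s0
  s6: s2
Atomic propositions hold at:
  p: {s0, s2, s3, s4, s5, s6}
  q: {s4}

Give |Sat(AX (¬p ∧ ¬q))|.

2

Sat(¬p) = {s1}
Sat(¬q) = {s0, s1, s2, s3, s5, s6}
Sat(¬p ∧ ¬q) = {s1}
Sat(AX (¬p ∧ ¬q)) = {s : every successor in {s1}} = {s0, s1}
|Sat(AX (¬p ∧ ¬q))| = |{s0, s1}| = 2.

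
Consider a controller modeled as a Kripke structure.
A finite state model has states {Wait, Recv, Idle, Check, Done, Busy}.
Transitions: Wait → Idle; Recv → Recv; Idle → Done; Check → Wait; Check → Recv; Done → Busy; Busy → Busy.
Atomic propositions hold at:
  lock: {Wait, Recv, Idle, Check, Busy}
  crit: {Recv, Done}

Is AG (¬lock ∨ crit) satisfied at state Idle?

No

Sat(¬lock) = {Done}
Sat(¬lock ∨ crit) = {Recv, Done}
AG (¬lock ∨ crit): greatest fixpoint, start Z0 = {Recv, Done}, keep only states in Sat with every successor in Z. Z1 = {Recv}; fixed.
Sat(AG (¬lock ∨ crit)) = {Recv}
Idle ∉ Sat(AG (¬lock ∨ crit)) = {Recv}, so the formula does not hold at Idle.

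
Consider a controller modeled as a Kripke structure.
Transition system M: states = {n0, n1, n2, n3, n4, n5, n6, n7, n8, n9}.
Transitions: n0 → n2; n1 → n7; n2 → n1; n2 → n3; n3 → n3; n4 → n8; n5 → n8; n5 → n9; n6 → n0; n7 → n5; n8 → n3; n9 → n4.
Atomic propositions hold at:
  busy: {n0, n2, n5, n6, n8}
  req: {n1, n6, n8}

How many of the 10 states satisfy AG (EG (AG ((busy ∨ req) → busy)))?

6

Sat(busy ∨ req) = {n0, n1, n2, n5, n6, n8}
Sat((busy ∨ req) → busy) = {n0, n2, n3, n4, n5, n6, n7, n8, n9}
AG ((busy ∨ req) → busy): greatest fixpoint, start Z0 = {n0, n2, n3, n4, n5, n6, n7, n8, n9}, keep only states in Sat with every successor in Z. Z1 = {n0, n3, n4, n5, n6, n7, n8, n9}; Z2 = {n3, n4, n5, n6, n7, n8, n9}; Z3 = {n3, n4, n5, n7, n8, n9}; fixed.
Sat(AG ((busy ∨ req) → busy)) = {n3, n4, n5, n7, n8, n9}
EG (AG ((busy ∨ req) → busy)): greatest fixpoint, start Z0 = {n3, n4, n5, n7, n8, n9}, keep only states in Sat with some successor in Z. Already a fixed point.
Sat(EG (AG ((busy ∨ req) → busy))) = {n3, n4, n5, n7, n8, n9}
AG (EG (AG ((busy ∨ req) → busy))): greatest fixpoint, start Z0 = {n3, n4, n5, n7, n8, n9}, keep only states in Sat with every successor in Z. Already a fixed point.
Sat(AG (EG (AG ((busy ∨ req) → busy)))) = {n3, n4, n5, n7, n8, n9}
|Sat(AG (EG (AG ((busy ∨ req) → busy))))| = |{n3, n4, n5, n7, n8, n9}| = 6.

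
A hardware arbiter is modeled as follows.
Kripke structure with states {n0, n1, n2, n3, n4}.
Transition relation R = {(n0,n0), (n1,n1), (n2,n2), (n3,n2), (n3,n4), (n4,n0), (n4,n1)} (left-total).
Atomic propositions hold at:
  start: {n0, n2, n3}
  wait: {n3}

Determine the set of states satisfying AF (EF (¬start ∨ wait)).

{n1, n3, n4}

Sat(¬start) = {n1, n4}
Sat(¬start ∨ wait) = {n1, n3, n4}
EF (¬start ∨ wait): least fixpoint, start Z0 = {n1, n3, n4}, add states with some successor in Z. Already a fixed point.
Sat(EF (¬start ∨ wait)) = {n1, n3, n4}
AF (EF (¬start ∨ wait)): least fixpoint, start Z0 = {n1, n3, n4}, add states with every successor in Z. Already a fixed point.
Sat(AF (EF (¬start ∨ wait))) = {n1, n3, n4}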